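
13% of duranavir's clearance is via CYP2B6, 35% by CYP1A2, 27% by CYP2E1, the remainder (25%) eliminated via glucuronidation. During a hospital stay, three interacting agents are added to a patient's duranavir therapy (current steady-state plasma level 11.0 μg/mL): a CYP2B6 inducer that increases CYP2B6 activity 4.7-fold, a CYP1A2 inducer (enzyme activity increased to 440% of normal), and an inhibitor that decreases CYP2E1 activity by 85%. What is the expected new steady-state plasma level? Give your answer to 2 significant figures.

The CYP2B6 pathway (13% of clearance) rises to 4.7× activity: 0.13 × 4.7 = 0.611.
The CYP1A2 pathway (35% of clearance) rises to 4.4× activity: 0.35 × 4.4 = 1.54.
The CYP2E1 pathway (27% of clearance) falls to 0.15× activity: 0.27 × 0.15 = 0.0405.
Non-CYP routes (25%) are unchanged.
New clearance relative to baseline: 0.611 + 1.54 + 0.0405 + 0.25 = 2.4415.
New steady-state plasma level = 11.0 / 2.4415 = 4.5 μg/mL (concentration scales inversely with clearance).

4.5 μg/mL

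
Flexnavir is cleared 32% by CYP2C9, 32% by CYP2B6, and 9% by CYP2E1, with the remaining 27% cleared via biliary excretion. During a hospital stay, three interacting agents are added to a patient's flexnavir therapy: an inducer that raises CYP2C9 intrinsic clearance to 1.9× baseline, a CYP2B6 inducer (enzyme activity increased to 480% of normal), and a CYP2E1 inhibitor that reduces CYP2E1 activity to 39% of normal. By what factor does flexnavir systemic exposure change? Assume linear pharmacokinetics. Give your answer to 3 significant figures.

0.408

The CYP2C9 pathway (32% of clearance) is boosted to 1.9× activity: 0.32 × 1.9 = 0.608.
The CYP2B6 pathway (32% of clearance) rises to 4.8× activity: 0.32 × 4.8 = 1.536.
The CYP2E1 pathway (9% of clearance) falls to 0.39× activity: 0.09 × 0.39 = 0.0351.
The remaining 27% of clearance is unaffected.
New clearance relative to baseline: 0.608 + 1.536 + 0.0351 + 0.27 = 2.4491.
Systemic exposure ∝ 1/CL: fold-change = 1 / 2.4491 = 0.408.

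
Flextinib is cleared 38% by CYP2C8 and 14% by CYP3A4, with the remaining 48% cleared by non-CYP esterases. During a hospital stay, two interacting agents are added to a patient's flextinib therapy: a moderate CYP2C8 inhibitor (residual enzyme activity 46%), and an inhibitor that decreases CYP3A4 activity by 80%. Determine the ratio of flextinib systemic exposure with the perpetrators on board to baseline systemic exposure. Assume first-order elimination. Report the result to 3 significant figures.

1.46

CYP2C8: 0.38 × 0.46 = 0.1748
CYP3A4: 0.14 × 0.2 = 0.028
Other: 0.48 (unchanged)
CL_new/CL_old = 0.1748 + 0.028 + 0.48 = 0.6828.
Systemic exposure ∝ 1/CL: fold-change = 1 / 0.6828 = 1.46.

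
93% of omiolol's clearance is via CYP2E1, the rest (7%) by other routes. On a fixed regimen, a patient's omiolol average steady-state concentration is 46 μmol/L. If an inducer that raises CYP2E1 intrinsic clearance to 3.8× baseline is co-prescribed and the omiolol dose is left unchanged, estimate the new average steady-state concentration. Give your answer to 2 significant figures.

13 μmol/L

The CYP2E1 pathway (93% of clearance) is boosted to 3.8× activity: 0.93 × 3.8 = 3.534.
The remaining 7% of clearance is unaffected.
CL_new/CL_old = 3.534 + 0.07 = 3.604.
With dosing unchanged, average steady-state concentration scales as 1/CL: 46 / 3.604 = 13 μmol/L.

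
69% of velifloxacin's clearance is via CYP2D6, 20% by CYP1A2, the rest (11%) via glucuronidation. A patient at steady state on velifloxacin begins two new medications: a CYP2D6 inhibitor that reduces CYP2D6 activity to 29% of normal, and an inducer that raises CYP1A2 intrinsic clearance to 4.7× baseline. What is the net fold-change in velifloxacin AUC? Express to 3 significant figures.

0.800

The CYP2D6 pathway (69% of clearance) falls to 0.29× activity: 0.69 × 0.29 = 0.2001.
The CYP1A2 pathway (20% of clearance) increases to 4.7× activity: 0.2 × 4.7 = 0.94.
Non-CYP routes (11%) are unchanged.
Relative clearance = 0.2001 + 0.94 + 0.11 = 1.2501.
Net AUC ratio = 1 / 1.2501 = 0.800.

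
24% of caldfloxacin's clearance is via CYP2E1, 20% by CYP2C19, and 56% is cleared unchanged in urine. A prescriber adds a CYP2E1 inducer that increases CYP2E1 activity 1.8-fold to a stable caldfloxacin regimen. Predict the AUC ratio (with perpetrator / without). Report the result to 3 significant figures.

The CYP2E1 pathway (24% of clearance) increases to 1.8× activity: 0.24 × 1.8 = 0.432.
CYP2C19 (20%) and the residual 56% are unaffected.
Relative clearance = 0.432 + 0.2 + 0.56 = 1.192.
AUC ratio = CL_old/CL_new = 1 / 1.192 = 0.839.

0.839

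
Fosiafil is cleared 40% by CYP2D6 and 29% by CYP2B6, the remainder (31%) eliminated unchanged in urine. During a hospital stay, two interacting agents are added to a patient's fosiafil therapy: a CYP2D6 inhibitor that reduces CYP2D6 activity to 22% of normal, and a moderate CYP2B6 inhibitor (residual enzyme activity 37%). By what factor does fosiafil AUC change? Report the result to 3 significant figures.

1.98

CYP2D6: 0.4 × 0.22 = 0.088
CYP2B6: 0.29 × 0.37 = 0.1073
Other: 0.31 (unchanged)
Relative clearance = 0.088 + 0.1073 + 0.31 = 0.5053.
AUC ∝ 1/CL: fold-change = 1 / 0.5053 = 1.98.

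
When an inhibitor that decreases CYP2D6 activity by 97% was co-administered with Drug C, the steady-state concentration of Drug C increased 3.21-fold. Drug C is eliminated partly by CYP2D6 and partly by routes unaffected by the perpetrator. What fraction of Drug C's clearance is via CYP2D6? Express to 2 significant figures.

CL'/CL = 1 / 3.21 = 0.3115
0.03·fm + (1 − fm) = 0.3115
fm = (0.3115 − 1) / (0.03 − 1) = 0.71

0.71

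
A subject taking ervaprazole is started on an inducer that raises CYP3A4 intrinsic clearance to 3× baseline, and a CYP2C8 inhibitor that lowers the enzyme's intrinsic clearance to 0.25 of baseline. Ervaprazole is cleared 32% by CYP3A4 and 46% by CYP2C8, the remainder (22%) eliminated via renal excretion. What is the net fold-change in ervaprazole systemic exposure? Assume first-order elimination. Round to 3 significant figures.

CYP3A4: 0.32 × 3 = 0.96
CYP2C8: 0.46 × 0.25 = 0.115
Other: 0.22 (unchanged)
Relative clearance = 0.96 + 0.115 + 0.22 = 1.295.
Because systemic exposure varies inversely with clearance, the combined effect is 1 / 1.295 = 0.772.

0.772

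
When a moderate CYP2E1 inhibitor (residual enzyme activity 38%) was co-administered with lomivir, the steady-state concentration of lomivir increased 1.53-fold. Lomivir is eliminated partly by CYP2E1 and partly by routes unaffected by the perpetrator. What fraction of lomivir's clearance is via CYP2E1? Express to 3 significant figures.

CL'/CL = 1 / 1.53 = 0.6536
0.38·fm + (1 − fm) = 0.6536
fm = (0.6536 − 1) / (0.38 − 1) = 0.559

0.559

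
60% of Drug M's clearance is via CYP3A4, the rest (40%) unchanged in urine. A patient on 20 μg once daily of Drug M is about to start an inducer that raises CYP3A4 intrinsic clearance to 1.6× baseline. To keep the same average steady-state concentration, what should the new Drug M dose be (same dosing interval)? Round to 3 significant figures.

27.2 μg

CYP3A4: 0.6 × 1.6 = 0.96
Other: 0.4 (unchanged)
Relative clearance = 0.96 + 0.4 = 1.36.
Css,avg = (dose rate)/CL, so holding Css fixed requires dose ∝ CL: 20 × 1.36 = 27.2 μg.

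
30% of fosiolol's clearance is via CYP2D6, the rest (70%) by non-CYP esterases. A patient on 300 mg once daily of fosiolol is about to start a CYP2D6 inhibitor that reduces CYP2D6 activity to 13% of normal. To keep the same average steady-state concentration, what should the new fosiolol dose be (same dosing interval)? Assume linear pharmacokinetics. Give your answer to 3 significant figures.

222 mg

The CYP2D6 pathway (30% of clearance) drops to 0.13× activity: 0.3 × 0.13 = 0.039.
Non-CYP routes (70%) are unchanged.
New clearance relative to baseline: 0.039 + 0.7 = 0.739.
To maintain the same steady-state level, dose must scale with clearance: new dose = 300 × 0.739 = 222 mg.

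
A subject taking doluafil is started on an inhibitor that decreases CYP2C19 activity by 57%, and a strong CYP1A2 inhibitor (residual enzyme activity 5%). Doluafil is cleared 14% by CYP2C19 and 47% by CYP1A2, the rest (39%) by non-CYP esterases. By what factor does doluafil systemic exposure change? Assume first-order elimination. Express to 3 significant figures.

2.11

CYP2C19: 0.14 × 0.43 = 0.0602
CYP1A2: 0.47 × 0.05 = 0.0235
Other: 0.39 (unchanged)
Relative clearance = 0.0602 + 0.0235 + 0.39 = 0.4737.
Systemic exposure ∝ 1/CL: fold-change = 1 / 0.4737 = 2.11.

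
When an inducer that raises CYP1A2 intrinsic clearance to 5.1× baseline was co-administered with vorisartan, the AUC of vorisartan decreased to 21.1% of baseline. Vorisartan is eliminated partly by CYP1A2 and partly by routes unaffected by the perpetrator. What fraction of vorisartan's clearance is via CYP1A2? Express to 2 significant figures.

0.91

CL'/CL = 1 / 0.211 = 4.739
5.1·fm + (1 − fm) = 4.739
fm = (4.739 − 1) / (5.1 − 1) = 0.91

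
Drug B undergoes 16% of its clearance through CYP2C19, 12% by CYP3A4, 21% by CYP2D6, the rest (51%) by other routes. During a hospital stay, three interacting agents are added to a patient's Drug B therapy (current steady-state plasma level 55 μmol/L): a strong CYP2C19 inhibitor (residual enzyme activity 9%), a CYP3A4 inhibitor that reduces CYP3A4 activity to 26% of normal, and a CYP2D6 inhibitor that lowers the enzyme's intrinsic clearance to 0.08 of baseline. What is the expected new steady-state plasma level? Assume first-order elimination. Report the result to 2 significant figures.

The CYP2C19 pathway (16% of clearance) drops to 0.09× activity: 0.16 × 0.09 = 0.0144.
The CYP3A4 pathway (12% of clearance) is reduced to 0.26× activity: 0.12 × 0.26 = 0.0312.
The CYP2D6 pathway (21% of clearance) drops to 0.08× activity: 0.21 × 0.08 = 0.0168.
The remaining 51% of clearance is unaffected.
New clearance relative to baseline: 0.0144 + 0.0312 + 0.0168 + 0.51 = 0.5724.
Steady-state plasma level ∝ 1/CL: new value = 55 / 0.5724 = 96 μmol/L.

96 μmol/L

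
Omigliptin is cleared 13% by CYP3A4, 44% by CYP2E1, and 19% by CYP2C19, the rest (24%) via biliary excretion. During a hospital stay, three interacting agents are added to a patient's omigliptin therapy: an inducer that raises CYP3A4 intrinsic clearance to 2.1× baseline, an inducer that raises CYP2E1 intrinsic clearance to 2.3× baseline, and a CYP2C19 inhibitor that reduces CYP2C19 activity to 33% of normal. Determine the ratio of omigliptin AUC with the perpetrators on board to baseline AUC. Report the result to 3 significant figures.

The CYP3A4 pathway (13% of clearance) is boosted to 2.1× activity: 0.13 × 2.1 = 0.273.
The CYP2E1 pathway (44% of clearance) increases to 2.3× activity: 0.44 × 2.3 = 1.012.
The CYP2C19 pathway (19% of clearance) is reduced to 0.33× activity: 0.19 × 0.33 = 0.0627.
Non-CYP routes (24%) are unchanged.
New clearance relative to baseline: 0.273 + 1.012 + 0.0627 + 0.24 = 1.5877.
AUC ∝ 1/CL: fold-change = 1 / 1.5877 = 0.630.

0.630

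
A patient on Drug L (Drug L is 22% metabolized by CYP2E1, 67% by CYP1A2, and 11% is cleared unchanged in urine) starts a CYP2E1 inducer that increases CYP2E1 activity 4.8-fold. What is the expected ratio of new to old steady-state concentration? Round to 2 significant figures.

0.54

CYP2E1: 0.22 × 4.8 = 1.056
CYP1A2: 0.67 (unchanged)
Other: 0.11 (unchanged)
CL_new/CL_old = 1.056 + 0.67 + 0.11 = 1.836.
Steady-state concentration is inversely proportional to clearance, so the fold-change is 1 / 1.836 = 0.54.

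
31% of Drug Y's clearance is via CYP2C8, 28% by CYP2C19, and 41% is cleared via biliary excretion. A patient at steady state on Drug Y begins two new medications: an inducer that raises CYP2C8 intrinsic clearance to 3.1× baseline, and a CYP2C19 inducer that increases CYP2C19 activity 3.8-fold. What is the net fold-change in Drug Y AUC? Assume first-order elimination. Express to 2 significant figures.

0.41

The CYP2C8 pathway (31% of clearance) is boosted to 3.1× activity: 0.31 × 3.1 = 0.961.
The CYP2C19 pathway (28% of clearance) increases to 3.8× activity: 0.28 × 3.8 = 1.064.
The remaining 41% of clearance is unaffected.
New clearance relative to baseline: 0.961 + 1.064 + 0.41 = 2.435.
Because AUC varies inversely with clearance, the combined effect is 1 / 2.435 = 0.41.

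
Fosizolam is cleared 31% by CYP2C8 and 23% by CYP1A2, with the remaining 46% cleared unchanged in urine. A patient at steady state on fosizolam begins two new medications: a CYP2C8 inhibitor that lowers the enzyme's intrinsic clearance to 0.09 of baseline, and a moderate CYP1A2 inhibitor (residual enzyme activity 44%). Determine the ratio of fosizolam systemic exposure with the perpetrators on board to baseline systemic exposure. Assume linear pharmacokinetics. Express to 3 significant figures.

CYP2C8: 0.31 × 0.09 = 0.0279
CYP1A2: 0.23 × 0.44 = 0.1012
Other: 0.46 (unchanged)
New clearance relative to baseline: 0.0279 + 0.1012 + 0.46 = 0.5891.
Systemic exposure ∝ 1/CL: fold-change = 1 / 0.5891 = 1.70.

1.70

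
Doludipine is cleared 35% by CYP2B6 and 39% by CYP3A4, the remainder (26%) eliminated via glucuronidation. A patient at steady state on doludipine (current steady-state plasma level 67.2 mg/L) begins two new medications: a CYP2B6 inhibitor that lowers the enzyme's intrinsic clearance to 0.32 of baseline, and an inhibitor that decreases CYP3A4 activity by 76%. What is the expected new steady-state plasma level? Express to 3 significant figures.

144 mg/L

The CYP2B6 pathway (35% of clearance) drops to 0.32× activity: 0.35 × 0.32 = 0.112.
The CYP3A4 pathway (39% of clearance) drops to 0.24× activity: 0.39 × 0.24 = 0.0936.
The remaining 26% of clearance is unaffected.
CL_new/CL_old = 0.112 + 0.0936 + 0.26 = 0.4656.
New steady-state plasma level = 67.2 / 0.4656 = 144 mg/L (concentration scales inversely with clearance).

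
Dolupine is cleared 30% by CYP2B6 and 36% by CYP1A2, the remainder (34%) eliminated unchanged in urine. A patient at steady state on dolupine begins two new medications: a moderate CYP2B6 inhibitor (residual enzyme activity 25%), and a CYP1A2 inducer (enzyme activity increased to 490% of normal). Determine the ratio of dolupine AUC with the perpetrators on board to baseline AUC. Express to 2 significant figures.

0.46

CYP2B6: 0.3 × 0.25 = 0.075
CYP1A2: 0.36 × 4.9 = 1.764
Other: 0.34 (unchanged)
Relative clearance = 0.075 + 1.764 + 0.34 = 2.179.
AUC ∝ 1/CL: fold-change = 1 / 2.179 = 0.46.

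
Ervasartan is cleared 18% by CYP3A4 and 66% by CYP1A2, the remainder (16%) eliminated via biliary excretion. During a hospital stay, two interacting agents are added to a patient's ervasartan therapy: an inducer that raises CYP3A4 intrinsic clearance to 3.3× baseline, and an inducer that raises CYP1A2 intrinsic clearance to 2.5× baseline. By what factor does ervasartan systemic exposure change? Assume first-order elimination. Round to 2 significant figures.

CYP3A4: 0.18 × 3.3 = 0.594
CYP1A2: 0.66 × 2.5 = 1.65
Other: 0.16 (unchanged)
CL_new/CL_old = 0.594 + 1.65 + 0.16 = 2.404.
Systemic exposure ∝ 1/CL: fold-change = 1 / 2.404 = 0.42.

0.42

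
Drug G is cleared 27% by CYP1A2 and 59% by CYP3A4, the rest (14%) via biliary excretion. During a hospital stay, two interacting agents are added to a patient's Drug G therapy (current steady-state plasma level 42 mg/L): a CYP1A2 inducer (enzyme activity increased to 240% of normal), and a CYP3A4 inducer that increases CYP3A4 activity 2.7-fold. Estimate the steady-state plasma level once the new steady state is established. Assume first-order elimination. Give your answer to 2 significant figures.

CYP1A2: 0.27 × 2.4 = 0.648
CYP3A4: 0.59 × 2.7 = 1.593
Other: 0.14 (unchanged)
CL_new/CL_old = 0.648 + 1.593 + 0.14 = 2.381.
New steady-state plasma level = 42 / 2.381 = 18 mg/L (concentration scales inversely with clearance).

18 mg/L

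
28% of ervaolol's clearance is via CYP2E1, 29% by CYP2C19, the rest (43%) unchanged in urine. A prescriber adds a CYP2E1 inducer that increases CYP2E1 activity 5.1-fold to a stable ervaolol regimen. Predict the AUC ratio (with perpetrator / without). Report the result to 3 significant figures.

0.466

The CYP2E1 pathway (28% of clearance) is boosted to 5.1× activity: 0.28 × 5.1 = 1.428.
CYP2C19 (29%) and the residual 43% are unaffected.
New clearance relative to baseline: 1.428 + 0.29 + 0.43 = 2.148.
Since AUC ∝ 1/CL, the ratio is 1 / 2.148 = 0.466.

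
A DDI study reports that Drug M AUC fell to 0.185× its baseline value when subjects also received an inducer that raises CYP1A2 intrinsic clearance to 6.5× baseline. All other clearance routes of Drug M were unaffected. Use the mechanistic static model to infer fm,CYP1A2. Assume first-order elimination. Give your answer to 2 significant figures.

0.80

Let fm be the CYP1A2 fraction. New clearance relative to baseline = fm × 6.5 + (1 − fm).
AUC ratio = 1 / (new CL fraction), so new CL fraction = 1 / 0.185 = 5.405.
fm × 6.5 + 1 − fm = 5.405  ⇒  fm × (6.5 − 1) = 4.405  ⇒  fm = 0.80.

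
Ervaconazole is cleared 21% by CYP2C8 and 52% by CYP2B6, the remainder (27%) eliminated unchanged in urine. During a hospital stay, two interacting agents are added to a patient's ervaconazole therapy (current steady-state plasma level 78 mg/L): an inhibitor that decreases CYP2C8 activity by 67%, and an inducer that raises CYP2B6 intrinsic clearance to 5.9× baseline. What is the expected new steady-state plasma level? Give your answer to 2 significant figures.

23 mg/L

The CYP2C8 pathway (21% of clearance) falls to 0.33× activity: 0.21 × 0.33 = 0.0693.
The CYP2B6 pathway (52% of clearance) rises to 5.9× activity: 0.52 × 5.9 = 3.068.
Non-CYP routes (27%) are unchanged.
Relative clearance = 0.0693 + 3.068 + 0.27 = 3.4073.
New steady-state plasma level = 78 / 3.4073 = 23 mg/L (concentration scales inversely with clearance).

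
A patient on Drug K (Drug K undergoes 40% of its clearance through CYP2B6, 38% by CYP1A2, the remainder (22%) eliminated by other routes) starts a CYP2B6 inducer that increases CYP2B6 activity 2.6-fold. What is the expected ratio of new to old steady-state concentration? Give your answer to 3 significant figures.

0.610

CYP2B6: 0.4 × 2.6 = 1.04
CYP1A2: 0.38 (unchanged)
Other: 0.22 (unchanged)
Relative clearance = 1.04 + 0.38 + 0.22 = 1.64.
Steady-state concentration is inversely proportional to clearance, so the fold-change is 1 / 1.64 = 0.610.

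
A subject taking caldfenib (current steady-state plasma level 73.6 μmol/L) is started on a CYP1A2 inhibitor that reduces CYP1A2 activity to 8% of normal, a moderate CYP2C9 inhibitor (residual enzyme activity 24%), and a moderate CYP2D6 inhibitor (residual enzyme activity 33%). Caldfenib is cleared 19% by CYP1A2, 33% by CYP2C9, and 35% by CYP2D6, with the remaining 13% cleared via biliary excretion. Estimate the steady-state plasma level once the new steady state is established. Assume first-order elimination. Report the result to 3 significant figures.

The CYP1A2 pathway (19% of clearance) is reduced to 0.08× activity: 0.19 × 0.08 = 0.0152.
The CYP2C9 pathway (33% of clearance) drops to 0.24× activity: 0.33 × 0.24 = 0.0792.
The CYP2D6 pathway (35% of clearance) drops to 0.33× activity: 0.35 × 0.33 = 0.1155.
The remaining 13% of clearance is unaffected.
New clearance relative to baseline: 0.0152 + 0.0792 + 0.1155 + 0.13 = 0.3399.
New steady-state plasma level = 73.6 / 0.3399 = 217 μmol/L (concentration scales inversely with clearance).

217 μmol/L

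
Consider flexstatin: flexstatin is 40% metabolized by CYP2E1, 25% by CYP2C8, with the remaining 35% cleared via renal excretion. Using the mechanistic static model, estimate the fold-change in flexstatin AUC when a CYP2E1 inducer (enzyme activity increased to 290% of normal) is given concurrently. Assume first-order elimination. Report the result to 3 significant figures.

The CYP2E1 pathway (40% of clearance) rises to 2.9× activity: 0.4 × 2.9 = 1.16.
CYP2C8 (25%) and the residual 35% are unaffected.
New clearance relative to baseline: 1.16 + 0.25 + 0.35 = 1.76.
AUC is inversely proportional to clearance, so the fold-change is 1 / 1.76 = 0.568.

0.568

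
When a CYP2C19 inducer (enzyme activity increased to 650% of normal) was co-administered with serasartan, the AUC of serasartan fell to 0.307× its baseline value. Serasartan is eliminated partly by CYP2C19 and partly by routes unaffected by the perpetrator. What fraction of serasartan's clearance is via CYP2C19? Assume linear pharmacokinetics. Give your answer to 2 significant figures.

Let fm be the CYP2C19 fraction. New clearance relative to baseline = fm × 6.5 + (1 − fm).
AUC ratio = 1 / (new CL fraction), so new CL fraction = 1 / 0.307 = 3.257.
fm × 6.5 + 1 − fm = 3.257  ⇒  fm × (6.5 − 1) = 2.257  ⇒  fm = 0.41.

0.41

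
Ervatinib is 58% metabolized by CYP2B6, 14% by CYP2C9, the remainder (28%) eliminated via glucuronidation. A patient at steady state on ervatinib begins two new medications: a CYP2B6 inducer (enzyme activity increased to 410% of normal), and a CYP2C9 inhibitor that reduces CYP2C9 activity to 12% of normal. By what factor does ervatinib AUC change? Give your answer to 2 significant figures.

CYP2B6: 0.58 × 4.1 = 2.378
CYP2C9: 0.14 × 0.12 = 0.0168
Other: 0.28 (unchanged)
CL_new/CL_old = 2.378 + 0.0168 + 0.28 = 2.6748.
Because AUC varies inversely with clearance, the combined effect is 1 / 2.6748 = 0.37.

0.37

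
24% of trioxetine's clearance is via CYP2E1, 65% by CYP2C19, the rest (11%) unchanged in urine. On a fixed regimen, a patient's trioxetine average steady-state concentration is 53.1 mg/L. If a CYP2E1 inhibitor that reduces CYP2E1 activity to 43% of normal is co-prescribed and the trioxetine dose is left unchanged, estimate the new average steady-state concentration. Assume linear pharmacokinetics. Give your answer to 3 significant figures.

CYP2E1: 0.24 × 0.43 = 0.1032
CYP2C19: 0.65 (unchanged)
Other: 0.11 (unchanged)
CL_new/CL_old = 0.1032 + 0.65 + 0.11 = 0.8632.
New average steady-state concentration = baseline ÷ relative clearance = 53.1 / 0.8632 = 61.5 mg/L.

61.5 mg/L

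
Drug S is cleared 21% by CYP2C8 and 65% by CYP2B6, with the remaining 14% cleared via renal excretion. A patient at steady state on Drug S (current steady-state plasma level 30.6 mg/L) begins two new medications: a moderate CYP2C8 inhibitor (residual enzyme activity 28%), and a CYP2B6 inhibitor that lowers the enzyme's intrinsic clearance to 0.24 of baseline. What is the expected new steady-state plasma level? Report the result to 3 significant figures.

86.2 mg/L

CYP2C8: 0.21 × 0.28 = 0.0588
CYP2B6: 0.65 × 0.24 = 0.156
Other: 0.14 (unchanged)
Relative clearance = 0.0588 + 0.156 + 0.14 = 0.3548.
New steady-state plasma level = 30.6 / 0.3548 = 86.2 mg/L (concentration scales inversely with clearance).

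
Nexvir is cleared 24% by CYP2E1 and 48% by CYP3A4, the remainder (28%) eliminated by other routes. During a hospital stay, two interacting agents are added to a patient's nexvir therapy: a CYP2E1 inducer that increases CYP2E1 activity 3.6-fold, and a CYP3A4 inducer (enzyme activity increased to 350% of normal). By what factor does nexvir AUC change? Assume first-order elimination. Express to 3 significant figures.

The CYP2E1 pathway (24% of clearance) is boosted to 3.6× activity: 0.24 × 3.6 = 0.864.
The CYP3A4 pathway (48% of clearance) is boosted to 3.5× activity: 0.48 × 3.5 = 1.68.
The remaining 28% of clearance is unaffected.
New clearance relative to baseline: 0.864 + 1.68 + 0.28 = 2.824.
Because AUC varies inversely with clearance, the combined effect is 1 / 2.824 = 0.354.

0.354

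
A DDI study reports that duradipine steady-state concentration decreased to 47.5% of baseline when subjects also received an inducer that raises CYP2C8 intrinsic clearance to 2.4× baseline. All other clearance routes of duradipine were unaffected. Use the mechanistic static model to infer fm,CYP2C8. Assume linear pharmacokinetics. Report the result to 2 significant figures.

CL'/CL = 1 / 0.475 = 2.105
2.4·fm + (1 − fm) = 2.105
fm = (2.105 − 1) / (2.4 − 1) = 0.79

0.79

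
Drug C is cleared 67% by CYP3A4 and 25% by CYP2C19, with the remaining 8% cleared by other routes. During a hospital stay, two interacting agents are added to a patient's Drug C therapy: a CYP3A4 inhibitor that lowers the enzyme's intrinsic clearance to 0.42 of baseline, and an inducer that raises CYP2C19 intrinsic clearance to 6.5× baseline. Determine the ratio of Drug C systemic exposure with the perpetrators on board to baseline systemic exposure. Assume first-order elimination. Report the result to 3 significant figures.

CYP3A4: 0.67 × 0.42 = 0.2814
CYP2C19: 0.25 × 6.5 = 1.625
Other: 0.08 (unchanged)
CL_new/CL_old = 0.2814 + 1.625 + 0.08 = 1.9864.
Because systemic exposure varies inversely with clearance, the combined effect is 1 / 1.9864 = 0.503.

0.503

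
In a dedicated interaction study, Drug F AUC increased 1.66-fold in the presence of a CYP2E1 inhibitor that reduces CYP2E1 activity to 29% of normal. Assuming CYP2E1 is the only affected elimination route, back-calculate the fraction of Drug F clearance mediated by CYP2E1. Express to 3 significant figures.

Call the CYP2E1 fraction fm. After the interaction, CL_new/CL_old = fm × 0.29 + (1 − fm).
AUC ratio = 1 / (new CL fraction), so new CL fraction = 1 / 1.66 = 0.6024.
fm × 0.29 + 1 − fm = 0.6024  ⇒  fm × (0.29 − 1) = −0.3976  ⇒  fm = 0.560.

0.560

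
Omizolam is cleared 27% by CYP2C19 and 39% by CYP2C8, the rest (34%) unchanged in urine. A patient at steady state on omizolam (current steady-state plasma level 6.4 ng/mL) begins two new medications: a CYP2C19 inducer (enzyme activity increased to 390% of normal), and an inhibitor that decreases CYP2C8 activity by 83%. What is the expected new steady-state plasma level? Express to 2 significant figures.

The CYP2C19 pathway (27% of clearance) is boosted to 3.9× activity: 0.27 × 3.9 = 1.053.
The CYP2C8 pathway (39% of clearance) falls to 0.17× activity: 0.39 × 0.17 = 0.0663.
Non-CYP routes (34%) are unchanged.
Relative clearance = 1.053 + 0.0663 + 0.34 = 1.4593.
New steady-state plasma level = 6.4 / 1.4593 = 4.4 ng/mL (concentration scales inversely with clearance).

4.4 ng/mL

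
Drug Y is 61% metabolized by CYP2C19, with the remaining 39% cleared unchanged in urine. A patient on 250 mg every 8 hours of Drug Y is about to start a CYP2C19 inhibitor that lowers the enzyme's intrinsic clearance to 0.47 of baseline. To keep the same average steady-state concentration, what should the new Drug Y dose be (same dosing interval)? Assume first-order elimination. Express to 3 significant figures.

The CYP2C19 pathway (61% of clearance) is reduced to 0.47× activity: 0.61 × 0.47 = 0.2867.
Non-CYP routes (39%) are unchanged.
Relative clearance = 0.2867 + 0.39 = 0.6767.
Exposure is unchanged when dose changes in proportion to clearance. New dose = 250 mg × 0.6767 = 169 mg.

169 mg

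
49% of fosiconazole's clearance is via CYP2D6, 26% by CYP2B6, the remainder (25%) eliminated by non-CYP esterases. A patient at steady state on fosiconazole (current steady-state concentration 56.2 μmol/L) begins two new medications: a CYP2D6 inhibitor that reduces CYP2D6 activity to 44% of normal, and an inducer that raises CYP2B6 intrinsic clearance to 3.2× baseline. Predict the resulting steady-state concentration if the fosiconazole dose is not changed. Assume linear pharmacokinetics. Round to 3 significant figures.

43.3 μmol/L

CYP2D6: 0.49 × 0.44 = 0.2156
CYP2B6: 0.26 × 3.2 = 0.832
Other: 0.25 (unchanged)
CL_new/CL_old = 0.2156 + 0.832 + 0.25 = 1.2976.
New steady-state concentration = 56.2 / 1.2976 = 43.3 μmol/L (concentration scales inversely with clearance).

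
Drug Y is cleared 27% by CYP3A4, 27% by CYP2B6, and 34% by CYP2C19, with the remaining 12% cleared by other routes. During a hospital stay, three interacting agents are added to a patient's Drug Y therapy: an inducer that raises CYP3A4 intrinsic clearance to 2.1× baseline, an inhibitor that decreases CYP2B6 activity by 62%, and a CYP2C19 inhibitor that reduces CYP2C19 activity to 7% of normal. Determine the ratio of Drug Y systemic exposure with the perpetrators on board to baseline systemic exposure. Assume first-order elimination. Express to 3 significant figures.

1.23

The CYP3A4 pathway (27% of clearance) increases to 2.1× activity: 0.27 × 2.1 = 0.567.
The CYP2B6 pathway (27% of clearance) drops to 0.38× activity: 0.27 × 0.38 = 0.1026.
The CYP2C19 pathway (34% of clearance) drops to 0.07× activity: 0.34 × 0.07 = 0.0238.
Non-CYP routes (12%) are unchanged.
Relative clearance = 0.567 + 0.1026 + 0.0238 + 0.12 = 0.8134.
Systemic exposure ∝ 1/CL: fold-change = 1 / 0.8134 = 1.23.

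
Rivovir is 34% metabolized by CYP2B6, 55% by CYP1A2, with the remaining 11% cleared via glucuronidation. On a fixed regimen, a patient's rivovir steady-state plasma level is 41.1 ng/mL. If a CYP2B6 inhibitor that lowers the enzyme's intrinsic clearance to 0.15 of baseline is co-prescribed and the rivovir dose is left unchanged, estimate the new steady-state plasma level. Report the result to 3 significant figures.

The CYP2B6 pathway (34% of clearance) falls to 0.15× activity: 0.34 × 0.15 = 0.051.
CYP1A2 (55%) and the residual 11% are unaffected.
CL_new/CL_old = 0.051 + 0.55 + 0.11 = 0.711.
New steady-state plasma level = baseline ÷ relative clearance = 41.1 / 0.711 = 57.8 ng/mL.

57.8 ng/mL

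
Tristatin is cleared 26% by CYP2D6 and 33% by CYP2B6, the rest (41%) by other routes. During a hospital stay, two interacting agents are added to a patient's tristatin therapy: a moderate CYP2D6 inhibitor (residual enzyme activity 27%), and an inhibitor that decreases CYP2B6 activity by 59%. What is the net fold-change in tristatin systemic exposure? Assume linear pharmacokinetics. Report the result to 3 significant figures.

1.62

The CYP2D6 pathway (26% of clearance) falls to 0.27× activity: 0.26 × 0.27 = 0.0702.
The CYP2B6 pathway (33% of clearance) is reduced to 0.41× activity: 0.33 × 0.41 = 0.1353.
The remaining 41% of clearance is unaffected.
Relative clearance = 0.0702 + 0.1353 + 0.41 = 0.6155.
Systemic exposure ∝ 1/CL: fold-change = 1 / 0.6155 = 1.62.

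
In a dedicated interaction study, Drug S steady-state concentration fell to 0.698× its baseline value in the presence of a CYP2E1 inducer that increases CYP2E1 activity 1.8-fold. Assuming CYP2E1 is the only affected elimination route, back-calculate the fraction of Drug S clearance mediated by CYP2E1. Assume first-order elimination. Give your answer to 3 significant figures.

CL'/CL = 1 / 0.698 = 1.433
1.8·fm + (1 − fm) = 1.433
fm = (1.433 − 1) / (1.8 − 1) = 0.541

0.541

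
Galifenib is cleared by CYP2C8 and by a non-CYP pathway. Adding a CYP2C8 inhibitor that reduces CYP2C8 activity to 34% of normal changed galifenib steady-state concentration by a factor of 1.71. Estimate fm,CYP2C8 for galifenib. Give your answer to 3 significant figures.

0.629

Let fm be the CYP2C8 fraction. New clearance relative to baseline = fm × 0.34 + (1 − fm).
Steady-state concentration ratio = 1 / (new CL fraction), so new CL fraction = 1 / 1.71 = 0.5848.
fm × 0.34 + 1 − fm = 0.5848  ⇒  fm × (0.34 − 1) = −0.4152  ⇒  fm = 0.629.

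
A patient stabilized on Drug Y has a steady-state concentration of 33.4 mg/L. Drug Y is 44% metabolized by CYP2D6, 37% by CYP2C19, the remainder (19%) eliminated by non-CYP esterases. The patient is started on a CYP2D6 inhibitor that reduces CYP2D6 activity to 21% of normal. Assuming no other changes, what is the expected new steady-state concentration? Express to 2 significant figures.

51 mg/L

The CYP2D6 pathway (44% of clearance) drops to 0.21× activity: 0.44 × 0.21 = 0.0924.
CYP2C19 (37%) and the residual 19% are unaffected.
Relative clearance = 0.0924 + 0.37 + 0.19 = 0.6524.
New steady-state concentration = baseline ÷ relative clearance = 33.4 / 0.6524 = 51 mg/L.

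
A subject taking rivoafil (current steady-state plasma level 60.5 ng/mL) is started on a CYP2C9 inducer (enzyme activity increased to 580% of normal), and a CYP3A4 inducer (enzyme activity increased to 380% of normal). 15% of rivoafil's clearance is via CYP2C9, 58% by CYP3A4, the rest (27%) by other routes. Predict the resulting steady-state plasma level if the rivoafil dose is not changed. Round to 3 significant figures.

The CYP2C9 pathway (15% of clearance) increases to 5.8× activity: 0.15 × 5.8 = 0.87.
The CYP3A4 pathway (58% of clearance) increases to 3.8× activity: 0.58 × 3.8 = 2.204.
Non-CYP routes (27%) are unchanged.
CL_new/CL_old = 0.87 + 2.204 + 0.27 = 3.344.
New steady-state plasma level = 60.5 / 3.344 = 18.1 ng/mL (concentration scales inversely with clearance).

18.1 ng/mL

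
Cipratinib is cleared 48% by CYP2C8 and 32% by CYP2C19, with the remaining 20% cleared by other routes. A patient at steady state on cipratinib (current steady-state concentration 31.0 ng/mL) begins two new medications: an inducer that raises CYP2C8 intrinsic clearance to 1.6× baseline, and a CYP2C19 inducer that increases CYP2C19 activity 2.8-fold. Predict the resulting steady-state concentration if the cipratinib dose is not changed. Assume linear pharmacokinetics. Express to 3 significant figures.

16.6 ng/mL

CYP2C8: 0.48 × 1.6 = 0.768
CYP2C19: 0.32 × 2.8 = 0.896
Other: 0.2 (unchanged)
CL_new/CL_old = 0.768 + 0.896 + 0.2 = 1.864.
Dividing the baseline by the relative clearance: 31.0 / 1.864 = 16.6 ng/mL.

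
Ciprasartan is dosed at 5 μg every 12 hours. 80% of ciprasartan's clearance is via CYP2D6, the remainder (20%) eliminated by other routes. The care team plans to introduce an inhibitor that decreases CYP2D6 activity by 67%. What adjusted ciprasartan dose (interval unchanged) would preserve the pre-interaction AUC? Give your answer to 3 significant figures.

The CYP2D6 pathway (80% of clearance) is reduced to 0.33× activity: 0.8 × 0.33 = 0.264.
Non-CYP routes (20%) are unchanged.
Relative clearance = 0.264 + 0.2 = 0.464.
To maintain the same steady-state level, dose must scale with clearance: new dose = 5 × 0.464 = 2.32 μg.

2.32 μg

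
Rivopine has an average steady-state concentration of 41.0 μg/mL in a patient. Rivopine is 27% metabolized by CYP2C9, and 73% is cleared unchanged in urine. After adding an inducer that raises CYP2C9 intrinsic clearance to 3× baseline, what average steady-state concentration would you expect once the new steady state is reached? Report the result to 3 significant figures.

The CYP2C9 pathway (27% of clearance) increases to 3× activity: 0.27 × 3 = 0.81.
The remaining 73% of clearance is unaffected.
New clearance relative to baseline: 0.81 + 0.73 = 1.54.
Average steady-state concentration ∝ 1/CL, so new value = 41.0 / 1.54 = 26.6 μg/mL.

26.6 μg/mL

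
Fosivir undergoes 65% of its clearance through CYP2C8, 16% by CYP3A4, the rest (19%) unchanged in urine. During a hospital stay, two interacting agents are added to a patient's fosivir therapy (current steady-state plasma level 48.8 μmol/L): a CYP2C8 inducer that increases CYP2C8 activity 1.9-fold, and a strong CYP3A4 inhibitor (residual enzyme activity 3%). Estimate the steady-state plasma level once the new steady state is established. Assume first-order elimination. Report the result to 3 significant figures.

CYP2C8: 0.65 × 1.9 = 1.235
CYP3A4: 0.16 × 0.03 = 0.0048
Other: 0.19 (unchanged)
Relative clearance = 1.235 + 0.0048 + 0.19 = 1.4298.
New steady-state plasma level = 48.8 / 1.4298 = 34.1 μmol/L (concentration scales inversely with clearance).

34.1 μmol/L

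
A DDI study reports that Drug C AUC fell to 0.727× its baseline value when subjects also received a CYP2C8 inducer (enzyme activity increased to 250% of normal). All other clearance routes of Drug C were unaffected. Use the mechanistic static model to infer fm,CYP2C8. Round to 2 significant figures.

0.25

Let fm be the CYP2C8 fraction. New clearance relative to baseline = fm × 2.5 + (1 − fm).
AUC ratio = 1 / (new CL fraction), so new CL fraction = 1 / 0.727 = 1.376.
fm × 2.5 + 1 − fm = 1.376  ⇒  fm × (2.5 − 1) = 0.3755  ⇒  fm = 0.25.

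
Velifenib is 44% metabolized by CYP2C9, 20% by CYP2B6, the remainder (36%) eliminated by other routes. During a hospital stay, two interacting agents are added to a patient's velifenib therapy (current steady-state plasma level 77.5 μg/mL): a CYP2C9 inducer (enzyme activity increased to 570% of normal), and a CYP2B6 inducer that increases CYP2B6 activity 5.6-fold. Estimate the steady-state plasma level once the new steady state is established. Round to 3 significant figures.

CYP2C9: 0.44 × 5.7 = 2.508
CYP2B6: 0.2 × 5.6 = 1.12
Other: 0.36 (unchanged)
CL_new/CL_old = 2.508 + 1.12 + 0.36 = 3.988.
Dividing the baseline by the relative clearance: 77.5 / 3.988 = 19.4 μg/mL.

19.4 μg/mL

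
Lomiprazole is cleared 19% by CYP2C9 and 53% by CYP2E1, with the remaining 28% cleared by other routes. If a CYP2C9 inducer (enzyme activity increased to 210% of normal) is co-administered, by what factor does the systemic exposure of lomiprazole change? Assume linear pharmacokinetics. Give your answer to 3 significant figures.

CYP2C9: 0.19 × 2.1 = 0.399
CYP2E1: 0.53 (unchanged)
Other: 0.28 (unchanged)
New clearance relative to baseline: 0.399 + 0.53 + 0.28 = 1.209.
Systemic exposure ratio = CL_old/CL_new = 1 / 1.209 = 0.827.

0.827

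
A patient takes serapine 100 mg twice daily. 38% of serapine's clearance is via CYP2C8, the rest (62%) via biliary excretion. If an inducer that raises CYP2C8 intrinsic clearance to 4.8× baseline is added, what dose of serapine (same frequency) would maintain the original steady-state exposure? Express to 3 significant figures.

The CYP2C8 pathway (38% of clearance) is boosted to 4.8× activity: 0.38 × 4.8 = 1.824.
The remaining 62% of clearance is unaffected.
Relative clearance = 1.824 + 0.62 = 2.444.
To maintain the same steady-state level, dose must scale with clearance: new dose = 100 × 2.444 = 244 mg.

244 mg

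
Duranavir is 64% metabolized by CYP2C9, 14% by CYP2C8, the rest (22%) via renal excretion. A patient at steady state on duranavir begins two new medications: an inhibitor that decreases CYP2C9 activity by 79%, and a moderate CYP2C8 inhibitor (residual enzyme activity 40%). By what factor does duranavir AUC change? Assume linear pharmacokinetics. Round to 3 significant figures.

2.44

The CYP2C9 pathway (64% of clearance) is reduced to 0.21× activity: 0.64 × 0.21 = 0.1344.
The CYP2C8 pathway (14% of clearance) drops to 0.4× activity: 0.14 × 0.4 = 0.056.
Non-CYP routes (22%) are unchanged.
Relative clearance = 0.1344 + 0.056 + 0.22 = 0.4104.
Because AUC varies inversely with clearance, the combined effect is 1 / 0.4104 = 2.44.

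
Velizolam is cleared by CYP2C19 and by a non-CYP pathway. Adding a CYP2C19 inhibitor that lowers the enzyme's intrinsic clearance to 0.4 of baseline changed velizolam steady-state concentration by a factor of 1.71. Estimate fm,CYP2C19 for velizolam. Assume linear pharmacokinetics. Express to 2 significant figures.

0.69

Call the CYP2C19 fraction fm. After the interaction, CL_new/CL_old = fm × 0.4 + (1 − fm).
Steady-state concentration ratio = 1 / (new CL fraction), so new CL fraction = 1 / 1.71 = 0.5848.
fm × 0.4 + 1 − fm = 0.5848  ⇒  fm × (0.4 − 1) = −0.4152  ⇒  fm = 0.69.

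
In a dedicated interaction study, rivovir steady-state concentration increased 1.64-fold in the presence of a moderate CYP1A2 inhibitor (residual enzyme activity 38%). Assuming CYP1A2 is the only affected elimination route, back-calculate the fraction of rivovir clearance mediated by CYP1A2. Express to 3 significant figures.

CL'/CL = 1 / 1.64 = 0.6098
0.38·fm + (1 − fm) = 0.6098
fm = (0.6098 − 1) / (0.38 − 1) = 0.629

0.629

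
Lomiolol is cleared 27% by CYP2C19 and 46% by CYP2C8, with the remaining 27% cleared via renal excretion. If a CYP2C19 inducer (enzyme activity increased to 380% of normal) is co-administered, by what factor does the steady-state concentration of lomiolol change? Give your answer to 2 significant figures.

The CYP2C19 pathway (27% of clearance) is boosted to 3.8× activity: 0.27 × 3.8 = 1.026.
CYP2C8 (46%) and the residual 27% are unaffected.
New clearance relative to baseline: 1.026 + 0.46 + 0.27 = 1.756.
Since steady-state concentration ∝ 1/CL, the ratio is 1 / 1.756 = 0.57.

0.57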